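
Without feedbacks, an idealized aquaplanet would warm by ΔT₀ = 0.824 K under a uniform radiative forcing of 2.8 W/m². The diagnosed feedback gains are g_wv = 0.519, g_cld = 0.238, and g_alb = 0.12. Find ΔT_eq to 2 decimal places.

Total gain g = 0.519 + 0.238 + 0.12 = 0.877.
Amplification A = 1/(1 − 0.877) = 8.13.
ΔT = 0.824 × 8.13 = 6.70 K.

6.70 K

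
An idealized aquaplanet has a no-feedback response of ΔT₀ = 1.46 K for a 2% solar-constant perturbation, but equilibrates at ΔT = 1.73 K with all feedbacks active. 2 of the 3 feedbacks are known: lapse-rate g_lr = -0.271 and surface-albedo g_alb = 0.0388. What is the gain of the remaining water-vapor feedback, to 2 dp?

Amplification A = ΔT/ΔT₀ = 1.73/1.46 = 1.185.
Total gain g = 1 − 1/A = 1 − 1/1.185 = 0.1561.
Known gains sum to -0.271 + 0.0388 = -0.2322.
g_wv = 0.1561 + 0.2322 = 0.39.

0.39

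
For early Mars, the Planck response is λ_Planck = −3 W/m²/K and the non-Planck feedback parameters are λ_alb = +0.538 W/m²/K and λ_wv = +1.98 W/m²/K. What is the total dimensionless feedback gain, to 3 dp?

0.839

Convert to gains: g_alb = 0.538/3 = 0.1793; g_wv = 1.98/3 = 0.66.
Total gain g = 0.8393.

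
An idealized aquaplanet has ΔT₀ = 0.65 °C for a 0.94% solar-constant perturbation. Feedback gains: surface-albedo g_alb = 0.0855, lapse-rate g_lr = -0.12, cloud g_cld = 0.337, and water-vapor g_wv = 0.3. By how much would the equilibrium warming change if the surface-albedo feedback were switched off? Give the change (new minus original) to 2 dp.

-0.29 °C

Original: g = 0.6025, ΔT = 0.65/(1−0.6025) = 1.6352 °C.
Without surface-albedo: g' = 0.517, ΔT' = 0.65/(1−0.517) = 1.3458 °C.
Change = 1.3458 − 1.6352 = -0.29 °C.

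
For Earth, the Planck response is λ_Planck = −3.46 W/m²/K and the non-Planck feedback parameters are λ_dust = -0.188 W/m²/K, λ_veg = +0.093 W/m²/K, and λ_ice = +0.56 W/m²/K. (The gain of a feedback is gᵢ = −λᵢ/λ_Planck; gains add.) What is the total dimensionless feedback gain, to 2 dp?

Convert to gains: g_dust = -0.188/3.46 = -0.05434; g_veg = 0.093/3.46 = 0.02688; g_ice = 0.56/3.46 = 0.1618.
Total gain g = 0.13434.

0.13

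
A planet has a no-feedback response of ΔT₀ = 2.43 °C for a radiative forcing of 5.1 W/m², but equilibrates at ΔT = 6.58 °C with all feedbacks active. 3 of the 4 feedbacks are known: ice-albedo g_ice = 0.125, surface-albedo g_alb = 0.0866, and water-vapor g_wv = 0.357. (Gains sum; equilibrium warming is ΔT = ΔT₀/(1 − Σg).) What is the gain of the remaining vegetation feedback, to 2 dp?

Amplification A = ΔT/ΔT₀ = 6.58/2.43 = 2.708.
Total gain g = 1 − 1/A = 1 − 1/2.708 = 0.6307.
Known gains sum to 0.125 + 0.0866 + 0.357 = 0.5686.
g_veg = 0.6307 − 0.5686 = 0.06.

0.06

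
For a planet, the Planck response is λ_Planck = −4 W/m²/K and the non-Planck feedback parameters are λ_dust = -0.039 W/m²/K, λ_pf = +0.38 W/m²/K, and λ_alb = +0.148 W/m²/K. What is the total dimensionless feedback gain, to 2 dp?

Convert to gains: g_dust = -0.039/4 = -0.00975; g_pf = 0.38/4 = 0.095; g_alb = 0.148/4 = 0.037.
Total gain g = 0.12225.

0.12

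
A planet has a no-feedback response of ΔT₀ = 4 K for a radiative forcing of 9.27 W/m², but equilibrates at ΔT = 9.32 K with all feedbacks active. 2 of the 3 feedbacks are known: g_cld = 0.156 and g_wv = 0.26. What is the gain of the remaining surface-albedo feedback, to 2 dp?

0.15

Amplification A = ΔT/ΔT₀ = 9.32/4 = 2.33.
Total gain g = 1 − 1/A = 1 − 1/2.33 = 0.5708.
Known gains sum to 0.156 + 0.26 = 0.416.
g_alb = 0.5708 − 0.416 = 0.15.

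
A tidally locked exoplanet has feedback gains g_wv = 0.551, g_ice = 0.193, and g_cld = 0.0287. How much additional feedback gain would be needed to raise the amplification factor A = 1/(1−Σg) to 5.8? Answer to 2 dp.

0.05

Current total gain = 0.7727.
Target gain for A = 5.8: g* = 1 − 1/5.8 = 0.8276.
Additional gain needed = 0.8276 − 0.7727 = 0.05.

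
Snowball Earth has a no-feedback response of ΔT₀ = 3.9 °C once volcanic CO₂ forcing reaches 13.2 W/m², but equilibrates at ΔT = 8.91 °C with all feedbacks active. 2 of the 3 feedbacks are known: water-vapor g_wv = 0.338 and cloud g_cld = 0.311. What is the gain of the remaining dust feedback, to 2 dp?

-0.09

Amplification A = ΔT/ΔT₀ = 8.91/3.9 = 2.285.
Total gain g = 1 − 1/A = 1 − 1/2.285 = 0.5624.
Known gains sum to 0.338 + 0.311 = 0.649.
g_dust = 0.5624 − 0.649 = -0.09.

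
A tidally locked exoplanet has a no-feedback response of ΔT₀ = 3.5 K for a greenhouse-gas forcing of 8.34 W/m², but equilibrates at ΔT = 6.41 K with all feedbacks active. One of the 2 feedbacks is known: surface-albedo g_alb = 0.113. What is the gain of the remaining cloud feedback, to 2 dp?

0.34

Amplification A = ΔT/ΔT₀ = 6.41/3.5 = 1.831.
Total gain g = 1 − 1/A = 1 − 1/1.831 = 0.4539.
The known gain is 0.113.
g_cld = 0.4539 − 0.113 = 0.34.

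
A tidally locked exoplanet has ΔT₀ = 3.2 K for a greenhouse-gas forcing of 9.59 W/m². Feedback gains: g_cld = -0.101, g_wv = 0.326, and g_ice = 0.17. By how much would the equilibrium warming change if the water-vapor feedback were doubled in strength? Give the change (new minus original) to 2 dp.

Original: g = 0.395, ΔT = 3.2/(1−0.395) = 5.2893 K.
With doubled water-vapor: g' = 0.721, ΔT' = 3.2/(1−0.721) = 11.4695 K.
Change = 11.4695 − 5.2893 = 6.18 K.

6.18 K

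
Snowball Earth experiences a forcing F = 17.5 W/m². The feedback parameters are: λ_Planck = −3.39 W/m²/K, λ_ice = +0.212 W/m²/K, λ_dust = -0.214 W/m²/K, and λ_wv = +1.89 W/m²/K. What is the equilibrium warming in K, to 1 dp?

11.7 K

Net feedback parameter λ = (−3.39) + (+0.212) + (-0.214) + (+1.89) = -1.502 W/m²/K.
ΔT = −F/λ = −17.5/(-1.502) = 11.7 K.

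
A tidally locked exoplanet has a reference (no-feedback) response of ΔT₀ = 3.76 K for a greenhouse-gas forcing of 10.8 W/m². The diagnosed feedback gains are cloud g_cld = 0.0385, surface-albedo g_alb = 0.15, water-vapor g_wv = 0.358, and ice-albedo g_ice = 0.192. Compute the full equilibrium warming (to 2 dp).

Total gain g = 0.0385 + 0.15 + 0.358 + 0.192 = 0.7385.
Amplification A = 1/(1 − 0.7385) = 3.824.
ΔT = 3.76 × 3.824 = 14.38 K.

14.38 K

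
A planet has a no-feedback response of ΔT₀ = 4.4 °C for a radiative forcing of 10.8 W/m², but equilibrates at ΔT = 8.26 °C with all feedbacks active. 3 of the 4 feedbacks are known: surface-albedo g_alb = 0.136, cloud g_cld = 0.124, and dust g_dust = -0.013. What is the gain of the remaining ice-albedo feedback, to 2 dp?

0.22

Amplification A = ΔT/ΔT₀ = 8.26/4.4 = 1.877.
Total gain g = 1 − 1/A = 1 − 1/1.877 = 0.4672.
Known gains sum to 0.136 + 0.124 − 0.013 = 0.247.
g_ice = 0.4672 − 0.247 = 0.22.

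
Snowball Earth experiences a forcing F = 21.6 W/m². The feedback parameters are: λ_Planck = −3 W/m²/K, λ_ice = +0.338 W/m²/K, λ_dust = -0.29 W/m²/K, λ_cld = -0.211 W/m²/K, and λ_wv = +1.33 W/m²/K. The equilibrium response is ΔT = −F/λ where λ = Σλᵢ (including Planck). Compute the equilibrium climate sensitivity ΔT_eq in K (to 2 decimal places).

11.78 K

Net feedback parameter λ = (−3) + (+0.338) + (-0.29) + (-0.211) + (+1.33) = -1.833 W/m²/K.
ΔT = −F/λ = −21.6/(-1.833) = 11.78 K.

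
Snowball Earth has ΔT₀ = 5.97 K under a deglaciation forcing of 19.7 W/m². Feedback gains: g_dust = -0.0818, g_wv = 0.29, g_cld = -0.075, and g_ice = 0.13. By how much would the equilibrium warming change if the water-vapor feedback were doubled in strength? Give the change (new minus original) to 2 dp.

5.26 K

Original: g = 0.2632, ΔT = 5.97/(1−0.2632) = 8.1026 K.
With doubled water-vapor: g' = 0.5532, ΔT' = 5.97/(1−0.5532) = 13.3617 K.
Change = 13.3617 − 8.1026 = 5.26 K.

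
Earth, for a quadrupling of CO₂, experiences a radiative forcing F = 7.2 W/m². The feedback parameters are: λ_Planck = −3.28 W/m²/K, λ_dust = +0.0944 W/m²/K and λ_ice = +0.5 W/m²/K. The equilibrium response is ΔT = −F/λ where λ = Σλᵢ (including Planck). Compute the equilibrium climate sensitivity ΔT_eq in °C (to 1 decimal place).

2.7 °C

Net feedback parameter λ = (−3.28) + (+0.0944) + (+0.5) = -2.6856 W/m²/K.
ΔT = −F/λ = −7.2/(-2.6856) = 2.7 °C.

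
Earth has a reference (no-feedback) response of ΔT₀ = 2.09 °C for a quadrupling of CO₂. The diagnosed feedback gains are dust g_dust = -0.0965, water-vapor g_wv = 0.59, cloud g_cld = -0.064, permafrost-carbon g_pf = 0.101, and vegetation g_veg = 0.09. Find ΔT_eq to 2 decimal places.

5.51 °C

Total gain g = -0.0965 + 0.59 − 0.064 + 0.101 + 0.09 = 0.6205.
Amplification A = 1/(1 − 0.6205) = 2.635.
ΔT = 2.09 × 2.635 = 5.51 °C.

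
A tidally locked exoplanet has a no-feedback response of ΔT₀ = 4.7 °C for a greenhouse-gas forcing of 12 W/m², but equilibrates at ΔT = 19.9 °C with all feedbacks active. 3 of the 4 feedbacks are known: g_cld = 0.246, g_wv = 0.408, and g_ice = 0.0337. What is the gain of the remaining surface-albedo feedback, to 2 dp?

Amplification A = ΔT/ΔT₀ = 19.9/4.7 = 4.234.
Total gain g = 1 − 1/A = 1 − 1/4.234 = 0.7638.
Known gains sum to 0.246 + 0.408 + 0.0337 = 0.6877.
g_alb = 0.7638 − 0.6877 = 0.08.

0.08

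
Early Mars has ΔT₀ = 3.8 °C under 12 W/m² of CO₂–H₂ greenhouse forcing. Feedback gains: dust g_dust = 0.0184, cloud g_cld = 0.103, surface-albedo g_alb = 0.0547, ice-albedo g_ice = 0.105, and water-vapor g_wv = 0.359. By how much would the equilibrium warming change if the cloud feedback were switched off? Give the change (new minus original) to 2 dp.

-2.35 °C

Original: g = 0.6401, ΔT = 3.8/(1−0.6401) = 10.5585 °C.
Without cloud: g' = 0.5371, ΔT' = 3.8/(1−0.5371) = 8.2091 °C.
Change = 8.2091 − 10.5585 = -2.35 °C.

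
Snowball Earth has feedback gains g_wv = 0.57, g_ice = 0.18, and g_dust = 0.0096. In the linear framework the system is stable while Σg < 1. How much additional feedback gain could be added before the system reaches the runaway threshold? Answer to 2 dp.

Current total gain = 0.57 + 0.18 + 0.0096 = 0.7596.
Margin to runaway = 1 − 0.7596 = 0.24.

0.24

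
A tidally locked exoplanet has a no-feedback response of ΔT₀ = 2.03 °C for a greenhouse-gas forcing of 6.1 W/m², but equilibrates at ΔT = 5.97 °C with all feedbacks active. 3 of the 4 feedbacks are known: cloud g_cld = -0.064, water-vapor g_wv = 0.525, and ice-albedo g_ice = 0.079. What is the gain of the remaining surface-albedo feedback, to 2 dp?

Amplification A = ΔT/ΔT₀ = 5.97/2.03 = 2.941.
Total gain g = 1 − 1/A = 1 − 1/2.941 = 0.66.
Known gains sum to -0.064 + 0.525 + 0.079 = 0.54.
g_alb = 0.66 − 0.54 = 0.12.

0.12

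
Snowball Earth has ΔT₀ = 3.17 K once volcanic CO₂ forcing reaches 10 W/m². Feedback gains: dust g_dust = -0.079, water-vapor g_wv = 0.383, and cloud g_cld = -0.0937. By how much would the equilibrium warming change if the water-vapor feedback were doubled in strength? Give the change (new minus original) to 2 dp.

Original: g = 0.2103, ΔT = 3.17/(1−0.2103) = 4.0142 K.
With doubled water-vapor: g' = 0.5933, ΔT' = 3.17/(1−0.5933) = 7.7944 K.
Change = 7.7944 − 4.0142 = 3.78 K.

3.78 K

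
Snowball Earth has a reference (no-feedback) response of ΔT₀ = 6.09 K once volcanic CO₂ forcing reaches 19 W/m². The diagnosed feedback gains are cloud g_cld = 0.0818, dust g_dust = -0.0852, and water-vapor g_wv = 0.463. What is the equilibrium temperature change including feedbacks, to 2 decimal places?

Total gain g = 0.0818 − 0.0852 + 0.463 = 0.4596.
Amplification A = 1/(1 − 0.4596) = 1.85.
ΔT = 6.09 × 1.85 = 11.27 K.

11.27 K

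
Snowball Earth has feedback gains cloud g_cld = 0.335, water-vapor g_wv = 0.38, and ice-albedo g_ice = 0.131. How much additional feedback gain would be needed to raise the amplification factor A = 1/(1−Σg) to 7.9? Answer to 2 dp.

0.03

Current total gain = 0.846.
Target gain for A = 7.9: g* = 1 − 1/7.9 = 0.8734.
Additional gain needed = 0.8734 − 0.846 = 0.03.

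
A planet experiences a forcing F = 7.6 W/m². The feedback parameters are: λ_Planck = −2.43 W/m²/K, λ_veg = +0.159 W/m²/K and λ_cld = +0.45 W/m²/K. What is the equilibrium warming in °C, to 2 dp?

4.17 °C

Net feedback parameter λ = (−2.43) + (+0.159) + (+0.45) = -1.821 W/m²/K.
ΔT = −F/λ = −7.6/(-1.821) = 4.17 °C.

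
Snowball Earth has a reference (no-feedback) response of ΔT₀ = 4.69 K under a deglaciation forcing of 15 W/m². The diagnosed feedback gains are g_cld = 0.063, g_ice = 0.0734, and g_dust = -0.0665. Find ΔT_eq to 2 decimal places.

Total gain g = 0.063 + 0.0734 − 0.0665 = 0.0699.
Amplification A = 1/(1 − 0.0699) = 1.075.
ΔT = 4.69 × 1.075 = 5.04 K.

5.04 K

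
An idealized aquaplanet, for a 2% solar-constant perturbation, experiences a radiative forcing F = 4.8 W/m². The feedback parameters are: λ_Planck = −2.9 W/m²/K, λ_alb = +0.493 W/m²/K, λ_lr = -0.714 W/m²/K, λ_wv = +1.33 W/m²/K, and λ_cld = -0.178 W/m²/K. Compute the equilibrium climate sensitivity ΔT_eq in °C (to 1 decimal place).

Net feedback parameter λ = (−2.9) + (+0.493) + (-0.714) + (+1.33) + (-0.178) = -1.969 W/m²/K.
ΔT = −F/λ = −4.8/(-1.969) = 2.4 °C.

2.4 °C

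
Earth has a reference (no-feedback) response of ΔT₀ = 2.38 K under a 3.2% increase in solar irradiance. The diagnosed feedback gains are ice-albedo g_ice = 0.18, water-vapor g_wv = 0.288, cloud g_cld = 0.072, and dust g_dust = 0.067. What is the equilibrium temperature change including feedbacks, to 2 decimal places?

Total gain g = 0.18 + 0.288 + 0.072 + 0.067 = 0.607.
Amplification A = 1/(1 − 0.607) = 2.545.
ΔT = 2.38 × 2.545 = 6.06 K.

6.06 K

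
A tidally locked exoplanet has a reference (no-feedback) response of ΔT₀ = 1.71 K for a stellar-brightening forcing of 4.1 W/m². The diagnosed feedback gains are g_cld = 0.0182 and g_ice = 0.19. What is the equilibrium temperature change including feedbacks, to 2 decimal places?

2.16 K

Total gain g = 0.0182 + 0.19 = 0.2082.
Amplification A = 1/(1 − 0.2082) = 1.263.
ΔT = 1.71 × 1.263 = 2.16 K.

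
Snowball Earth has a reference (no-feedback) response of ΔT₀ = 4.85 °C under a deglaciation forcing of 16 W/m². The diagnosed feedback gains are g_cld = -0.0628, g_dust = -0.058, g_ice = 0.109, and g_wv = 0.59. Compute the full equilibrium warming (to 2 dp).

11.50 °C

Total gain g = -0.0628 − 0.058 + 0.109 + 0.59 = 0.5782.
Amplification A = 1/(1 − 0.5782) = 2.371.
ΔT = 4.85 × 2.371 = 11.50 °C.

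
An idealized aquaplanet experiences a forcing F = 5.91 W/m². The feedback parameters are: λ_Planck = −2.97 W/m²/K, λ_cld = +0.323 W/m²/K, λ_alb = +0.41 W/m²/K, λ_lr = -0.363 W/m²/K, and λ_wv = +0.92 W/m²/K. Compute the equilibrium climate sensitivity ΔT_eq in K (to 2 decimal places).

Net feedback parameter λ = (−2.97) + (+0.323) + (+0.41) + (-0.363) + (+0.92) = -1.68 W/m²/K.
ΔT = −F/λ = −5.91/(-1.68) = 3.52 K.

3.52 K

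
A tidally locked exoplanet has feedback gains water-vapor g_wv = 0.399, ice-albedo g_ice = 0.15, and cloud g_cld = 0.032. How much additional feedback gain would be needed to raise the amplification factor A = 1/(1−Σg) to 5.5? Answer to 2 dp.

Current total gain = 0.581.
Target gain for A = 5.5: g* = 1 − 1/5.5 = 0.8182.
Additional gain needed = 0.8182 − 0.581 = 0.24.

0.24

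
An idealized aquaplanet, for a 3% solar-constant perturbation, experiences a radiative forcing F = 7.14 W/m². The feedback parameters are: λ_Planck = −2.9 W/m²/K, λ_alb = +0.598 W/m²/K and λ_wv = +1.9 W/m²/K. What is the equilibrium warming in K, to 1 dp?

17.8 K

Net feedback parameter λ = (−2.9) + (+0.598) + (+1.9) = -0.402 W/m²/K.
ΔT = −F/λ = −7.14/(-0.402) = 17.8 K.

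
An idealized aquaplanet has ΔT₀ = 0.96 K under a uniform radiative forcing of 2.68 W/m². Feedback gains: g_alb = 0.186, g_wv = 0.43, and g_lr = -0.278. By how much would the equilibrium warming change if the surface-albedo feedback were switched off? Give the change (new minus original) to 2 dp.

Original: g = 0.338, ΔT = 0.96/(1−0.338) = 1.4502 K.
Without surface-albedo: g' = 0.152, ΔT' = 0.96/(1−0.152) = 1.1321 K.
Change = 1.1321 − 1.4502 = -0.32 K.

-0.32 K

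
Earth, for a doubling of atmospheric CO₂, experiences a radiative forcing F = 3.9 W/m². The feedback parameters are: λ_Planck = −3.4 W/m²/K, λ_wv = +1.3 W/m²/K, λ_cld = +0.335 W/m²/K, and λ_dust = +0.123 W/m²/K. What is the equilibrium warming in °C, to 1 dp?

2.4 °C

Net feedback parameter λ = (−3.4) + (+1.3) + (+0.335) + (+0.123) = -1.642 W/m²/K.
ΔT = −F/λ = −3.9/(-1.642) = 2.4 °C.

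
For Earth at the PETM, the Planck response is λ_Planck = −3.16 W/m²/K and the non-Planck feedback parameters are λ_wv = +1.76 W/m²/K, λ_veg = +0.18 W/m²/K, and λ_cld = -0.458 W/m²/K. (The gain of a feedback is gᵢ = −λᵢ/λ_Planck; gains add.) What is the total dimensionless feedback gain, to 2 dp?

0.47

Convert to gains: g_wv = 1.76/3.16 = 0.557; g_veg = 0.18/3.16 = 0.05696; g_cld = -0.458/3.16 = -0.1449.
Total gain g = 0.46906.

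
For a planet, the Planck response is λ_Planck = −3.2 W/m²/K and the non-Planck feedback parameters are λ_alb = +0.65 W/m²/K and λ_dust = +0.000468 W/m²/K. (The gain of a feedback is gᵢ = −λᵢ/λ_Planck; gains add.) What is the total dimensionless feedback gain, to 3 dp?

0.203

Convert to gains: g_alb = 0.65/3.2 = 0.2031; g_dust = 0.000468/3.2 = 0.000146.
Total gain g = 0.203246.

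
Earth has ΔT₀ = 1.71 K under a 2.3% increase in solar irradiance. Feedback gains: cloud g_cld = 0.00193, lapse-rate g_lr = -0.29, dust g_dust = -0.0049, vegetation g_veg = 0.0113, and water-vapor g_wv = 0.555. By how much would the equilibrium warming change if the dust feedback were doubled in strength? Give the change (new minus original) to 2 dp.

-0.02 K

Original: g = 0.27333, ΔT = 1.71/(1−0.27333) = 2.3532 K.
With doubled dust: g' = 0.26843, ΔT' = 1.71/(1−0.26843) = 2.3374 K.
Change = 2.3374 − 2.3532 = -0.02 K.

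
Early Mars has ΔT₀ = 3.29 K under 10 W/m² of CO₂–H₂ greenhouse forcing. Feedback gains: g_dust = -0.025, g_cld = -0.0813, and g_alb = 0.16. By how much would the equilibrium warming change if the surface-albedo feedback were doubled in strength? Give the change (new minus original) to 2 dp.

Original: g = 0.0537, ΔT = 3.29/(1−0.0537) = 3.4767 K.
With doubled surface-albedo: g' = 0.2137, ΔT' = 3.29/(1−0.2137) = 4.1842 K.
Change = 4.1842 − 3.4767 = 0.71 K.

0.71 K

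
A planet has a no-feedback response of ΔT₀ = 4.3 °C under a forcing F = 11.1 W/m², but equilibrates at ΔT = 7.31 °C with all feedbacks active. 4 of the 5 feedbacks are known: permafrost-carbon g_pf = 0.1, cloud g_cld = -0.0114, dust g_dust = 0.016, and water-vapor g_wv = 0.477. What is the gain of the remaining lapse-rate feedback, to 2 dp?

Amplification A = ΔT/ΔT₀ = 7.31/4.3 = 1.7.
Total gain g = 1 − 1/A = 1 − 1/1.7 = 0.4118.
Known gains sum to 0.1 − 0.0114 + 0.016 + 0.477 = 0.5816.
g_lr = 0.4118 − 0.5816 = -0.17.

-0.17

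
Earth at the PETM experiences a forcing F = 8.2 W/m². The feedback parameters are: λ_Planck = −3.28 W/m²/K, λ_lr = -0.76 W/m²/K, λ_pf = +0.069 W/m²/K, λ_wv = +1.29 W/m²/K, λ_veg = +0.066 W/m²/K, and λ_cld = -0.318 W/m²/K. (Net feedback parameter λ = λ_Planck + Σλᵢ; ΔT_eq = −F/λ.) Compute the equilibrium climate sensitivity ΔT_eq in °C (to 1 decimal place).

2.8 °C

Net feedback parameter λ = (−3.28) + (-0.76) + (+0.069) + (+1.29) + (+0.066) + (-0.318) = -2.933 W/m²/K.
ΔT = −F/λ = −8.2/(-2.933) = 2.8 °C.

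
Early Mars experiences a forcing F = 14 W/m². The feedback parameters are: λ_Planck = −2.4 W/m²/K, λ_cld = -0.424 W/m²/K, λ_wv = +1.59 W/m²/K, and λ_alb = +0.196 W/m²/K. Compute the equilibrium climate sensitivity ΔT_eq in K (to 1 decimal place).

13.5 K

Net feedback parameter λ = (−2.4) + (-0.424) + (+1.59) + (+0.196) = -1.038 W/m²/K.
ΔT = −F/λ = −14/(-1.038) = 13.5 K.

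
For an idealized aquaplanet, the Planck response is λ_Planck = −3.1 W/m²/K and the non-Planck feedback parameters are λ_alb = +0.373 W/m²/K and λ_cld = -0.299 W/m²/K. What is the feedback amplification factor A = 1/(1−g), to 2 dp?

1.02

Convert to gains: g_alb = 0.373/3.1 = 0.1203; g_cld = -0.299/3.1 = -0.09645.
Total gain g = 0.02385.
A = 1/(1 − 0.02385) = 1.02.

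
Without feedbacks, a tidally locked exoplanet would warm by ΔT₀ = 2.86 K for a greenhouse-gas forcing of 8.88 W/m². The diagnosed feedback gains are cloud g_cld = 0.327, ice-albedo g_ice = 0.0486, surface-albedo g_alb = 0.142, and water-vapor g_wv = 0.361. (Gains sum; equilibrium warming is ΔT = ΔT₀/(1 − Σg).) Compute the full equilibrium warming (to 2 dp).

23.56 K

Total gain g = 0.327 + 0.0486 + 0.142 + 0.361 = 0.8786.
Amplification A = 1/(1 − 0.8786) = 8.237.
ΔT = 2.86 × 8.237 = 23.56 K.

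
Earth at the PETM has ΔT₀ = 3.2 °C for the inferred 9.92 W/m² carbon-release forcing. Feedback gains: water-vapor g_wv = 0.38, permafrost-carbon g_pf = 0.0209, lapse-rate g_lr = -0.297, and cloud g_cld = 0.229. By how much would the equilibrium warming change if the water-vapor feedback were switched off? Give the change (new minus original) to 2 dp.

Original: g = 0.3329, ΔT = 3.2/(1−0.3329) = 4.7969 °C.
Without water-vapor: g' = -0.0471, ΔT' = 3.2/(1+0.0471) = 3.0561 °C.
Change = 3.0561 − 4.7969 = -1.74 °C.

-1.74 °C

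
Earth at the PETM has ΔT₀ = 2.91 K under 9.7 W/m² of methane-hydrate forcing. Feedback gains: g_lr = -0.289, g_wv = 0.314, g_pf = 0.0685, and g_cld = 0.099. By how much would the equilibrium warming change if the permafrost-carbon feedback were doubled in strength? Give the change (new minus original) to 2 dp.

0.33 K

Original: g = 0.1925, ΔT = 2.91/(1−0.1925) = 3.6037 K.
With doubled permafrost-carbon: g' = 0.261, ΔT' = 2.91/(1−0.261) = 3.9378 K.
Change = 3.9378 − 3.6037 = 0.33 K.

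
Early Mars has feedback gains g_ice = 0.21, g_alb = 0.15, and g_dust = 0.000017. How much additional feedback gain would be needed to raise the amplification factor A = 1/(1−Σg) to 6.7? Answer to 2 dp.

Current total gain = 0.360017.
Target gain for A = 6.7: g* = 1 − 1/6.7 = 0.8507.
Additional gain needed = 0.8507 − 0.360017 = 0.49.

0.49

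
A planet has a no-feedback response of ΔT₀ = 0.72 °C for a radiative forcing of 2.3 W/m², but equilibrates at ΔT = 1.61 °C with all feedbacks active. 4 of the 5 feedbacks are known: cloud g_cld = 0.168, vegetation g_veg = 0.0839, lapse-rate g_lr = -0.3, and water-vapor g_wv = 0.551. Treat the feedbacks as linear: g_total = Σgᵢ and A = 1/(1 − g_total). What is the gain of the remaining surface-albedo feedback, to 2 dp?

0.05

Amplification A = ΔT/ΔT₀ = 1.61/0.72 = 2.236.
Total gain g = 1 − 1/A = 1 − 1/2.236 = 0.5528.
Known gains sum to 0.168 + 0.0839 − 0.3 + 0.551 = 0.5029.
g_alb = 0.5528 − 0.5029 = 0.05.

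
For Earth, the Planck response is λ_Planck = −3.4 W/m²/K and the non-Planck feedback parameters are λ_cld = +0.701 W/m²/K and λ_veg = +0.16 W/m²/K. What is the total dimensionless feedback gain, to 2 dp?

0.25

Convert to gains: g_cld = 0.701/3.4 = 0.2062; g_veg = 0.16/3.4 = 0.04706.
Total gain g = 0.25326.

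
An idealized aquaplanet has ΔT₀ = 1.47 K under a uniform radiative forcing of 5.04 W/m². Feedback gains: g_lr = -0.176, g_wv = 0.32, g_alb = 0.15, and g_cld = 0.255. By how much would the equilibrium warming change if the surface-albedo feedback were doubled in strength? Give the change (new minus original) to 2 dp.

Original: g = 0.549, ΔT = 1.47/(1−0.549) = 3.2594 K.
With doubled surface-albedo: g' = 0.699, ΔT' = 1.47/(1−0.699) = 4.8837 K.
Change = 4.8837 − 3.2594 = 1.62 K.

1.62 K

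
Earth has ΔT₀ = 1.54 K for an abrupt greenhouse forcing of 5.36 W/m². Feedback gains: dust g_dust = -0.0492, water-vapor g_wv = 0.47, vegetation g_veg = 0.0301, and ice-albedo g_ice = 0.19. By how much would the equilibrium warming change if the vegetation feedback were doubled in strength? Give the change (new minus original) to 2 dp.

Original: g = 0.6409, ΔT = 1.54/(1−0.6409) = 4.2885 K.
With doubled vegetation: g' = 0.671, ΔT' = 1.54/(1−0.671) = 4.6809 K.
Change = 4.6809 − 4.2885 = 0.39 K.

0.39 K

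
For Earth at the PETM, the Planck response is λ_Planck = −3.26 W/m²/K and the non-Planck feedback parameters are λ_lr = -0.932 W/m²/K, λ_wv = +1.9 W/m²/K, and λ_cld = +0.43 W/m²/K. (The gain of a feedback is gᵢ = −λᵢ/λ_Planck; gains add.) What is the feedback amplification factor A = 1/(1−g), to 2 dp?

1.75

Convert to gains: g_lr = -0.932/3.26 = -0.2859; g_wv = 1.9/3.26 = 0.5828; g_cld = 0.43/3.26 = 0.1319.
Total gain g = 0.4288.
A = 1/(1 − 0.4288) = 1.75.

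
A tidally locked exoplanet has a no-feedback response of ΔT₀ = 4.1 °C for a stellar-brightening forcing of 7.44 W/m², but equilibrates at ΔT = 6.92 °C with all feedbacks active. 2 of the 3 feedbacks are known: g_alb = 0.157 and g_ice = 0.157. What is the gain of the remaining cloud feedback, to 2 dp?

0.09

Amplification A = ΔT/ΔT₀ = 6.92/4.1 = 1.688.
Total gain g = 1 − 1/A = 1 − 1/1.688 = 0.4076.
Known gains sum to 0.157 + 0.157 = 0.314.
g_cld = 0.4076 − 0.314 = 0.09.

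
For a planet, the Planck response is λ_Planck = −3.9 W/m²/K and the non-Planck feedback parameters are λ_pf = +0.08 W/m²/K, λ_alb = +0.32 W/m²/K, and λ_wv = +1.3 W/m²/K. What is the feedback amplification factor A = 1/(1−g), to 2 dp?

Convert to gains: g_pf = 0.08/3.9 = 0.02051; g_alb = 0.32/3.9 = 0.08205; g_wv = 1.3/3.9 = 0.3333.
Total gain g = 0.43586.
A = 1/(1 − 0.43586) = 1.77.

1.77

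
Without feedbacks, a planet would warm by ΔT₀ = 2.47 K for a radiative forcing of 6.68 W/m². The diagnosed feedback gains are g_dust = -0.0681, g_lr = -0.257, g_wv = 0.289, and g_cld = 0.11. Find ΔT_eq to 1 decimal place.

2.7 K

Total gain g = -0.0681 − 0.257 + 0.289 + 0.11 = 0.0739.
Amplification A = 1/(1 − 0.0739) = 1.08.
ΔT = 2.47 × 1.08 = 2.7 K.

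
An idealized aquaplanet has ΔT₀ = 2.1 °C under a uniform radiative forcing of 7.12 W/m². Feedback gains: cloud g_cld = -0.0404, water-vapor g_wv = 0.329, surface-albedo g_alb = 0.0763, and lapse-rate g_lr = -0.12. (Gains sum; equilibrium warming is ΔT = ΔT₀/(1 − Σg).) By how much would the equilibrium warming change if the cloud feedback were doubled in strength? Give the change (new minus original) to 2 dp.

-0.14 °C

Original: g = 0.2449, ΔT = 2.1/(1−0.2449) = 2.7811 °C.
With doubled cloud: g' = 0.2045, ΔT' = 2.1/(1−0.2045) = 2.6398 °C.
Change = 2.6398 − 2.7811 = -0.14 °C.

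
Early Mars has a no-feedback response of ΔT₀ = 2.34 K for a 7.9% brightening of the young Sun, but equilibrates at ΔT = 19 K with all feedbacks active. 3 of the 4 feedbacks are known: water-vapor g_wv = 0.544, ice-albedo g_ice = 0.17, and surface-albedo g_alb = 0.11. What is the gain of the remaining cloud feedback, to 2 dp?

0.05

Amplification A = ΔT/ΔT₀ = 19/2.34 = 8.12.
Total gain g = 1 − 1/A = 1 − 1/8.12 = 0.8768.
Known gains sum to 0.544 + 0.17 + 0.11 = 0.824.
g_cld = 0.8768 − 0.824 = 0.05.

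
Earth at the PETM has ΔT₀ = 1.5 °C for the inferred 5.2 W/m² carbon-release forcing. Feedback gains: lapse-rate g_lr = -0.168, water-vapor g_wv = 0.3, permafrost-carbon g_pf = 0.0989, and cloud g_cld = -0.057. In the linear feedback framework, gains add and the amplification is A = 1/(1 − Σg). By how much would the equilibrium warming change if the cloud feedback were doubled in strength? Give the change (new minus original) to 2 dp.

Original: g = 0.1739, ΔT = 1.5/(1−0.1739) = 1.8158 °C.
With doubled cloud: g' = 0.1169, ΔT' = 1.5/(1−0.1169) = 1.6986 °C.
Change = 1.6986 − 1.8158 = -0.12 °C.

-0.12 °C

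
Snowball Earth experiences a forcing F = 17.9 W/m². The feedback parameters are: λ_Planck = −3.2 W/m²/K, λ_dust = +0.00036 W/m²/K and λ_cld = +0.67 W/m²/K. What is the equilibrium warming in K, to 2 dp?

Net feedback parameter λ = (−3.2) + (+0.00036) + (+0.67) = -2.52964 W/m²/K.
ΔT = −F/λ = −17.9/(-2.52964) = 7.08 K.

7.08 K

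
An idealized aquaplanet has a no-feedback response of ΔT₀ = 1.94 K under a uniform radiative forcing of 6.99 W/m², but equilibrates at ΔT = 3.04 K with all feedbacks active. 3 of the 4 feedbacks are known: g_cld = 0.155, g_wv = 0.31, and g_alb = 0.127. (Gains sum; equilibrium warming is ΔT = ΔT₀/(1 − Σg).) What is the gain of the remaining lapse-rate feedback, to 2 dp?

Amplification A = ΔT/ΔT₀ = 3.04/1.94 = 1.567.
Total gain g = 1 − 1/A = 1 − 1/1.567 = 0.3618.
Known gains sum to 0.155 + 0.31 + 0.127 = 0.592.
g_lr = 0.3618 − 0.592 = -0.23.

-0.23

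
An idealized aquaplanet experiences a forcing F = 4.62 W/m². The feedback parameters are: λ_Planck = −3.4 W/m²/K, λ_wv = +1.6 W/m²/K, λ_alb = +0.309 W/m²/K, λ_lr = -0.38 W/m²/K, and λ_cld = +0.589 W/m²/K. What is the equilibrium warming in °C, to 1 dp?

3.6 °C

Net feedback parameter λ = (−3.4) + (+1.6) + (+0.309) + (-0.38) + (+0.589) = -1.282 W/m²/K.
ΔT = −F/λ = −4.62/(-1.282) = 3.6 °C.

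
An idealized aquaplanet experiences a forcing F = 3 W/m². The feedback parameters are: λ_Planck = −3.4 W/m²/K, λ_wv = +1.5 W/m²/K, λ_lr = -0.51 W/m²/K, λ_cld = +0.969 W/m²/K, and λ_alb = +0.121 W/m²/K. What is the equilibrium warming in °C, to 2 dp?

2.27 °C

Net feedback parameter λ = (−3.4) + (+1.5) + (-0.51) + (+0.969) + (+0.121) = -1.32 W/m²/K.
ΔT = −F/λ = −3/(-1.32) = 2.27 °C.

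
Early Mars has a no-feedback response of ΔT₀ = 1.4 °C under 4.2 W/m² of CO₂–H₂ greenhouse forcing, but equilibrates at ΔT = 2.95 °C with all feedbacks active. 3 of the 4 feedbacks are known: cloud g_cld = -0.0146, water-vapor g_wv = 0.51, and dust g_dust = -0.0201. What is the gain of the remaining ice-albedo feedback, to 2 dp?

Amplification A = ΔT/ΔT₀ = 2.95/1.4 = 2.107.
Total gain g = 1 − 1/A = 1 − 1/2.107 = 0.5254.
Known gains sum to -0.0146 + 0.51 − 0.0201 = 0.4753.
g_ice = 0.5254 − 0.4753 = 0.05.

0.05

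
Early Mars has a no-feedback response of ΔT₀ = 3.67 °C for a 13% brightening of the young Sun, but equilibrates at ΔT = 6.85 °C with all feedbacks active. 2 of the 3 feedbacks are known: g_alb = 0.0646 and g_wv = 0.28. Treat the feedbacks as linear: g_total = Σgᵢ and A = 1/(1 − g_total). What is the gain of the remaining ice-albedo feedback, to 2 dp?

0.12

Amplification A = ΔT/ΔT₀ = 6.85/3.67 = 1.866.
Total gain g = 1 − 1/A = 1 − 1/1.866 = 0.4641.
Known gains sum to 0.0646 + 0.28 = 0.3446.
g_ice = 0.4641 − 0.3446 = 0.12.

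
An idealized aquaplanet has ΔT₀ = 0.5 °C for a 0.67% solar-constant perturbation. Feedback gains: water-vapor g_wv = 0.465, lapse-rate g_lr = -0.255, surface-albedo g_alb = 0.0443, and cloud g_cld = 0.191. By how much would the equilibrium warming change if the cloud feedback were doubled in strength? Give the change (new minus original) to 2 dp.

0.47 °C

Original: g = 0.4453, ΔT = 0.5/(1−0.4453) = 0.9014 °C.
With doubled cloud: g' = 0.6363, ΔT' = 0.5/(1−0.6363) = 1.3748 °C.
Change = 1.3748 − 0.9014 = 0.47 °C.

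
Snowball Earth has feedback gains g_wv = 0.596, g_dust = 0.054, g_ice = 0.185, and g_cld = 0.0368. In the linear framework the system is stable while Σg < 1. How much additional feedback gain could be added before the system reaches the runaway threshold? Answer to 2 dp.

0.13

Current total gain = 0.596 + 0.054 + 0.185 + 0.0368 = 0.8718.
Margin to runaway = 1 − 0.8718 = 0.13.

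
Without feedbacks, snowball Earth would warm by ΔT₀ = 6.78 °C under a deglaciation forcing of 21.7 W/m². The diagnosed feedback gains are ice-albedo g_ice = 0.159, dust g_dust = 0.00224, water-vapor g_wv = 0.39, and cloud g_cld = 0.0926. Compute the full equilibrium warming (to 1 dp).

Total gain g = 0.159 + 0.00224 + 0.39 + 0.0926 = 0.64384.
Amplification A = 1/(1 − 0.64384) = 2.808.
ΔT = 6.78 × 2.808 = 19.0 °C.

19.0 °C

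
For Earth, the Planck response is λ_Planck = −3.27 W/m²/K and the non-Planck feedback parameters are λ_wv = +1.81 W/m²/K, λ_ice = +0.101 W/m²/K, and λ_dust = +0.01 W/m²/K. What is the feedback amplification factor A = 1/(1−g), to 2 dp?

2.42

Convert to gains: g_wv = 1.81/3.27 = 0.5535; g_ice = 0.101/3.27 = 0.03089; g_dust = 0.01/3.27 = 0.003058.
Total gain g = 0.587448.
A = 1/(1 − 0.587448) = 2.42.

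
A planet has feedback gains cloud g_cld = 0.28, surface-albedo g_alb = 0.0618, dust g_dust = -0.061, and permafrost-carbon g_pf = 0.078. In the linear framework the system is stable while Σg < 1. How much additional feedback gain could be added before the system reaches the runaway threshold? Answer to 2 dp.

Current total gain = 0.28 + 0.0618 − 0.061 + 0.078 = 0.3588.
Margin to runaway = 1 − 0.3588 = 0.64.

0.64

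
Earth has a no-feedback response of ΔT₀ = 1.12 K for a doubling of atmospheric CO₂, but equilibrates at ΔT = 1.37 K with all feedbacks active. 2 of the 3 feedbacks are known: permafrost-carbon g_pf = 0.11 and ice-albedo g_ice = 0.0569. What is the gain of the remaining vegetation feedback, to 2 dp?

0.02

Amplification A = ΔT/ΔT₀ = 1.37/1.12 = 1.223.
Total gain g = 1 − 1/A = 1 − 1/1.223 = 0.1823.
Known gains sum to 0.11 + 0.0569 = 0.1669.
g_veg = 0.1823 − 0.1669 = 0.02.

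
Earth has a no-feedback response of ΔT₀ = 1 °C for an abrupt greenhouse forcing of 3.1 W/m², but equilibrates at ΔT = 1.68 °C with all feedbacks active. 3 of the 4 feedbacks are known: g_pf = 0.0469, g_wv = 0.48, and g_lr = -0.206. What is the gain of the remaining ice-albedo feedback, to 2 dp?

Amplification A = ΔT/ΔT₀ = 1.68/1 = 1.68.
Total gain g = 1 − 1/A = 1 − 1/1.68 = 0.4048.
Known gains sum to 0.0469 + 0.48 − 0.206 = 0.3209.
g_ice = 0.4048 − 0.3209 = 0.08.

0.08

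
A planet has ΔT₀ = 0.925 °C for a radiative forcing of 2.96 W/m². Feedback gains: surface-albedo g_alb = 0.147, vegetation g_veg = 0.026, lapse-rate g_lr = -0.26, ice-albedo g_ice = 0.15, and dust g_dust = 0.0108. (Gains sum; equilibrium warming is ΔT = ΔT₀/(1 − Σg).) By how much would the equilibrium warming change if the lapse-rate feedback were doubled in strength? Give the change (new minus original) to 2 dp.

Original: g = 0.0738, ΔT = 0.925/(1−0.0738) = 0.9987 °C.
With doubled lapse-rate: g' = -0.1862, ΔT' = 0.925/(1+0.1862) = 0.7798 °C.
Change = 0.7798 − 0.9987 = -0.22 °C.

-0.22 °C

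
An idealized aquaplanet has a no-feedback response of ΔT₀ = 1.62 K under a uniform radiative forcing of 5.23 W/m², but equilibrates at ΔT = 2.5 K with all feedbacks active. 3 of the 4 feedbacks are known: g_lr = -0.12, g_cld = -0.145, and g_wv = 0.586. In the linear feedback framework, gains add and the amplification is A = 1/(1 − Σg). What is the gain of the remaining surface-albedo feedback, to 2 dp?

Amplification A = ΔT/ΔT₀ = 2.5/1.62 = 1.543.
Total gain g = 1 − 1/A = 1 − 1/1.543 = 0.3519.
Known gains sum to -0.12 − 0.145 + 0.586 = 0.321.
g_alb = 0.3519 − 0.321 = 0.03.

0.03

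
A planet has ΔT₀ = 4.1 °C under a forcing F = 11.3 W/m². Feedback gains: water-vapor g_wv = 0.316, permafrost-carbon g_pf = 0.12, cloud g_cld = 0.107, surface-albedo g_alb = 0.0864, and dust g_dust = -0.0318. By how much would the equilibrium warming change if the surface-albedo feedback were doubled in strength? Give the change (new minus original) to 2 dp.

2.79 °C

Original: g = 0.5976, ΔT = 4.1/(1−0.5976) = 10.1889 °C.
With doubled surface-albedo: g' = 0.684, ΔT' = 4.1/(1−0.684) = 12.9747 °C.
Change = 12.9747 − 10.1889 = 2.79 °C.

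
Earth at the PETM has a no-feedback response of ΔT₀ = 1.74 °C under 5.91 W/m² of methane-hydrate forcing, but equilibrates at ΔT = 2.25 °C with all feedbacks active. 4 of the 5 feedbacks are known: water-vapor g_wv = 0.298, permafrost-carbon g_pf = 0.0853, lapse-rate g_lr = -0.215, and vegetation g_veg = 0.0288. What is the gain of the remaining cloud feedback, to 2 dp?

0.03

Amplification A = ΔT/ΔT₀ = 2.25/1.74 = 1.293.
Total gain g = 1 − 1/A = 1 − 1/1.293 = 0.2266.
Known gains sum to 0.298 + 0.0853 − 0.215 + 0.0288 = 0.1971.
g_cld = 0.2266 − 0.1971 = 0.03.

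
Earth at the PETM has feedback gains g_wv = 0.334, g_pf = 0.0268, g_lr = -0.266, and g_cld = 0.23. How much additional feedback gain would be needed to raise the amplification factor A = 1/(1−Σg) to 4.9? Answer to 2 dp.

0.47

Current total gain = 0.3248.
Target gain for A = 4.9: g* = 1 − 1/4.9 = 0.7959.
Additional gain needed = 0.7959 − 0.3248 = 0.47.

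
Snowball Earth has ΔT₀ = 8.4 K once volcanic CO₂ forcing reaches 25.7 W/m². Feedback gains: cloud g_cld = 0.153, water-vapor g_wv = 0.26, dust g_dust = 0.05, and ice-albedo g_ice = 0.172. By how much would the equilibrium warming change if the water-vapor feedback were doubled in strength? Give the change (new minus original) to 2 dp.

56.99 K

Original: g = 0.635, ΔT = 8.4/(1−0.635) = 23.0137 K.
With doubled water-vapor: g' = 0.895, ΔT' = 8.4/(1−0.895) = 80.0000 K.
Change = 80.0000 − 23.0137 = 56.99 K.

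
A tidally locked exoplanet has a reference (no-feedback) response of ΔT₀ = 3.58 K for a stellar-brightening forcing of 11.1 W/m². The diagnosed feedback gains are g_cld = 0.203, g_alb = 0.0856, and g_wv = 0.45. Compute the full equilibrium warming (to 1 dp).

13.7 K

Total gain g = 0.203 + 0.0856 + 0.45 = 0.7386.
Amplification A = 1/(1 − 0.7386) = 3.826.
ΔT = 3.58 × 3.826 = 13.7 K.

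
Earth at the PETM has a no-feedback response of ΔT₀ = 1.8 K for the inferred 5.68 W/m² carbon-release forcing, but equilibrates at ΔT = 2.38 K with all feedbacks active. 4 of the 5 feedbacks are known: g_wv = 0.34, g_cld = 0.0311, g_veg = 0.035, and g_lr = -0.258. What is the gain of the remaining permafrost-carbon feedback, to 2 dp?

0.10

Amplification A = ΔT/ΔT₀ = 2.38/1.8 = 1.322.
Total gain g = 1 − 1/A = 1 − 1/1.322 = 0.2436.
Known gains sum to 0.34 + 0.0311 + 0.035 − 0.258 = 0.1481.
g_pf = 0.2436 − 0.1481 = 0.10.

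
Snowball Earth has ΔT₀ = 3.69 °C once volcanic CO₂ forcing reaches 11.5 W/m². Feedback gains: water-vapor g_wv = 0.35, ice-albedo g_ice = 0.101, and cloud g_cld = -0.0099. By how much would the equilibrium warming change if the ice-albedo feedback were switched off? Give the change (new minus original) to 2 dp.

Original: g = 0.4411, ΔT = 3.69/(1−0.4411) = 6.6023 °C.
Without ice-albedo: g' = 0.3401, ΔT' = 3.69/(1−0.3401) = 5.5918 °C.
Change = 5.5918 − 6.6023 = -1.01 °C.

-1.01 °C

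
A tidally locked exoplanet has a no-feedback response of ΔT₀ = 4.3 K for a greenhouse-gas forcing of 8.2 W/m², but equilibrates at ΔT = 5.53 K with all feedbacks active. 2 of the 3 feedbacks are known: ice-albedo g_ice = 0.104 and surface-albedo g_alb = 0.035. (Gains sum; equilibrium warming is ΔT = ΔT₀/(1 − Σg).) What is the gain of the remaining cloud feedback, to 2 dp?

0.08

Amplification A = ΔT/ΔT₀ = 5.53/4.3 = 1.286.
Total gain g = 1 − 1/A = 1 − 1/1.286 = 0.2224.
Known gains sum to 0.104 + 0.035 = 0.139.
g_cld = 0.2224 − 0.139 = 0.08.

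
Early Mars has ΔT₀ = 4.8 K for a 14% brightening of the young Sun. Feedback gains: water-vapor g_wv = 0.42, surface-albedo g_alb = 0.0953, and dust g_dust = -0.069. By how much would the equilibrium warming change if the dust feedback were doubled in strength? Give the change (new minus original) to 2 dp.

Original: g = 0.4463, ΔT = 4.8/(1−0.4463) = 8.6690 K.
With doubled dust: g' = 0.3773, ΔT' = 4.8/(1−0.3773) = 7.7084 K.
Change = 7.7084 − 8.6690 = -0.96 K.

-0.96 K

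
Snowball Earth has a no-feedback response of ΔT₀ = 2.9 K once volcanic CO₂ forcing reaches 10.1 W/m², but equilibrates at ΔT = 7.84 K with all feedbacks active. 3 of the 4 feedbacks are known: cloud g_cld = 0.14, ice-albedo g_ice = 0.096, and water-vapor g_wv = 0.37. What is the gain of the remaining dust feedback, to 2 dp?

0.02

Amplification A = ΔT/ΔT₀ = 7.84/2.9 = 2.703.
Total gain g = 1 − 1/A = 1 − 1/2.703 = 0.63.
Known gains sum to 0.14 + 0.096 + 0.37 = 0.606.
g_dust = 0.63 − 0.606 = 0.02.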